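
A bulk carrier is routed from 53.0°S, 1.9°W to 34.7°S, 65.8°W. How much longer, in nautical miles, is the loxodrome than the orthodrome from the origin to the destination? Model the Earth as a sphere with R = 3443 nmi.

Great circle: cos σ = sin φ₁ sin φ₂ + cos φ₁ cos φ₂ cos Δλ,  σ = 0.8335 rad → d_gc = 2869.6 nmi
Rhumb line: Δψ = +0.4484, q = Δφ/Δψ = 0.7123, d_rh = R√(Δφ²+q²Δλ²) = 2948.0 nmi
Excess = 2948.0 − 2869.6 = 78.4 ≈ 78 nmi

78 nmi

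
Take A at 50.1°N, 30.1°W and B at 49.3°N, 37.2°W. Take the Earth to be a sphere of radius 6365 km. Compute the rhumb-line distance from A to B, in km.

518 km

Δψ = ln[tan(π/4+φ₂/2)/tan(π/4+φ₁/2)] = -0.0216;  Δφ = -0.0140 rad,  Δλ = -0.1239 rad
q = Δφ/Δψ = 0.6468
d = R·√(Δφ² + q²Δλ²) = 6365·0.08135 = 518 km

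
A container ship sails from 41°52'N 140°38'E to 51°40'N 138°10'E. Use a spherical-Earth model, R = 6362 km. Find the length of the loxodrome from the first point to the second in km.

1104 km

Δψ = ln[tan(π/4+φ₂/2)/tan(π/4+φ₁/2)] = +0.2507;  Δφ = +0.1710 rad,  Δλ = -0.0431 rad
q = Δφ/Δψ = 0.6822
d = R·√(Δφ² + q²Δλ²) = 6362·0.17355 = 1104 km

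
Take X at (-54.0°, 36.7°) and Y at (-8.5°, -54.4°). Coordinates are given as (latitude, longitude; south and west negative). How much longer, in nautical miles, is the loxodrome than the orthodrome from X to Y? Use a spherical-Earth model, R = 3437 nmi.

Great circle: cos σ = sin φ₁ sin φ₂ + cos φ₁ cos φ₂ cos Δλ,  σ = 1.4622 rad → d_gc = 5025.5 nmi
Rhumb line: Δψ = +0.9753, q = Δφ/Δψ = 0.8143, d_rh = R√(Δφ²+q²Δλ²) = 5220.2 nmi
Excess = 5220.2 − 5025.5 = 194.7 ≈ 195 nmi

195 nmi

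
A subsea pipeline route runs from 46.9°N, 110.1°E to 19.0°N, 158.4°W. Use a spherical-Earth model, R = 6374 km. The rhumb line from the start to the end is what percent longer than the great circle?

4.0%

Great circle: σ = 1.3482 rad → d_gc = Rσ = 8593.1 km
Rhumb: Δφ = -0.4869, Δλ = +1.5970, Δψ = -0.5912, q = Δφ/Δψ = 0.8236 → d_rh = R√(Δφ²+q²Δλ²) = 8940.0 km
Excess = (8940.0 − 8593.1) / 8593.1 = 346.9 / 8593.1 = 4.04% ≈ 4.0%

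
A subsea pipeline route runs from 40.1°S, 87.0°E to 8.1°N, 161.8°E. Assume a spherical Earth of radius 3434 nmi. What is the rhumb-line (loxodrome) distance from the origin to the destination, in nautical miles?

Δψ = ln[tan(π/4+φ₂/2)/tan(π/4+φ₁/2)] = +0.9070;  Δφ = +0.8412 rad,  Δλ = +1.3055 rad
q = Δφ/Δψ = 0.9275
d = R·√(Δφ² + q²Δλ²) = 3434·1.47438 = 5063 nmi

5063 nmi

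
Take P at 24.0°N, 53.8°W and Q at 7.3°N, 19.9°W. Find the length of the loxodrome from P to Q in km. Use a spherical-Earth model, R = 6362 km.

4058 km

Rhumb course C = atan2(Δλ, Δψ) with Δψ = ln[tan(π/4+φ₂/2)/tan(π/4+φ₁/2)] = -0.3039, Δλ = +0.5917 → C = 117.19°
d = R·|Δφ| / |cos C| = 6362·0.29147 / 0.45694 = 4058 km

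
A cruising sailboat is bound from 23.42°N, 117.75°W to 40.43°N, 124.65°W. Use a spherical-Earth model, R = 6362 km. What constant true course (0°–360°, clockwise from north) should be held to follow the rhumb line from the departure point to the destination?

341.1°

Meridional parts: M(φ₁)=+0.4206, M(φ₂)=+0.7727 → ΔM = +0.3521;  Δλ = -0.1204 rad
tan C = Δλ / ΔM = -0.3420 → C = 341.12°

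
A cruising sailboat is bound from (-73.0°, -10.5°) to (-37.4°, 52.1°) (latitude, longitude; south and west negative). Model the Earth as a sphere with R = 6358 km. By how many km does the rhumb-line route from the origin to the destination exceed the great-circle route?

Great circle: cos σ = sin φ₁ sin φ₂ + cos φ₁ cos φ₂ cos Δλ,  σ = 0.8124 rad → d_gc = 5165.5 km
Rhumb line: Δψ = +1.1960, q = Δφ/Δψ = 0.5195, d_rh = R√(Δφ²+q²Δλ²) = 5350.6 km
Excess = 5350.6 − 5165.5 = 185.1 ≈ 185 km

185 km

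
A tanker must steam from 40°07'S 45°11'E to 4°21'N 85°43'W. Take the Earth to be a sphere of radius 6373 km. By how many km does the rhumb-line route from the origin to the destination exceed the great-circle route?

601 km

Great circle: cos σ = sin φ₁ sin φ₂ + cos φ₁ cos φ₂ cos Δλ,  σ = 2.1509 rad → d_gc = 13707.9 km
Rhumb line: Δψ = +0.8416, q = Δφ/Δψ = 0.9222, d_rh = R√(Δφ²+q²Δλ²) = 14309.2 km
Excess = 14309.2 − 13707.9 = 601.3 ≈ 601 km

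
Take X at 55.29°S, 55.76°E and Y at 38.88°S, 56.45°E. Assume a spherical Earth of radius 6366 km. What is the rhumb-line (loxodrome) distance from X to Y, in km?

1824 km

Rhumb course C = atan2(Δλ, Δψ) with Δψ = ln[tan(π/4+φ₂/2)/tan(π/4+φ₁/2)] = +0.4255, Δλ = +0.0120 → C = 1.62°
d = R·|Δφ| / |cos C| = 6366·0.28641 / 0.99960 = 1824 km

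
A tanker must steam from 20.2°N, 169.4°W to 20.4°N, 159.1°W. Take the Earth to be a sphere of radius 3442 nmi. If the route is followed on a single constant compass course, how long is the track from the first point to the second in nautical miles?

580 nmi

Δψ = ln[tan(π/4+φ₂/2)/tan(π/4+φ₁/2)] = +0.0037;  Δφ = +0.0035 rad,  Δλ = +0.1798 rad
q = Δφ/Δψ = 0.9379
d = R·√(Δφ² + q²Δλ²) = 3442·0.16864 = 580 nmi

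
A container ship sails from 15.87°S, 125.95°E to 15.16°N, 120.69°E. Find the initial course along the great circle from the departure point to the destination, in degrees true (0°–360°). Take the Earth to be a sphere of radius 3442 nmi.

θ = atan2( sin Δλ·cos φ₂ ,  cos φ₁ sin φ₂ − sin φ₁ cos φ₂ cos Δλ )
  = atan2(-0.0885, +0.5144) = 350.24°

350.2°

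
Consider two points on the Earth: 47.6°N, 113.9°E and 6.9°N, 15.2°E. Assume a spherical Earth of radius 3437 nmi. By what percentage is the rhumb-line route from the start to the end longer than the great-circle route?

Great circle: σ = 1.5833 rad → d_gc = Rσ = 5441.9 nmi
Rhumb: Δφ = -0.7103, Δλ = -1.7226, Δψ = -0.8264, q = Δφ/Δψ = 0.8596 → d_rh = R√(Δφ²+q²Δλ²) = 5644.9 nmi
Excess = (5644.9 − 5441.9) / 5441.9 = 203.0 / 5441.9 = 3.73% ≈ 3.7%

3.7%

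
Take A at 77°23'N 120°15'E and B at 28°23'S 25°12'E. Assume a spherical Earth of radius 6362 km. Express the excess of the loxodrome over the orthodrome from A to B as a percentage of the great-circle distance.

Great circle: σ = 2.0724 rad → d_gc = Rσ = 13184.4 km
Rhumb: Δφ = -1.8460, Δλ = -1.6589, Δψ = -2.7193, q = Δφ/Δψ = 0.6788 → d_rh = R√(Δφ²+q²Δλ²) = 13757.0 km
Excess = (13757.0 − 13184.4) / 13184.4 = 572.6 / 13184.4 = 4.34% ≈ 4.3%

4.3%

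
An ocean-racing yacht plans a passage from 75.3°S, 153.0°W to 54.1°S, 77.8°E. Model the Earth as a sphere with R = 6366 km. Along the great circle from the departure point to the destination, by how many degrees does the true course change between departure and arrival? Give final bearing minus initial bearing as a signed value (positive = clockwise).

+125.4°

Initial bearing θ₁ = atan2(sin Δλ cos φ₂, cos φ₁ sin φ₂ − sin φ₁ cos φ₂ cos Δλ) = 218.86°
Final bearing θ₂ = (initial bearing from the destination back to the start) + 180° = 344.25°
Δθ = θ₂ − θ₁ = +125.4°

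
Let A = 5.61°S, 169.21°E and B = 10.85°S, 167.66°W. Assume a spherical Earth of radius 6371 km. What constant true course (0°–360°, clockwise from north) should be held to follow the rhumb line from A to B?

102.9°

Meridional parts: M(φ₁)=-0.0981, M(φ₂)=-0.1905 → ΔM = -0.0924;  Δλ = +0.4037 rad
tan C = Δλ / ΔM = -4.3671 → C = 102.90°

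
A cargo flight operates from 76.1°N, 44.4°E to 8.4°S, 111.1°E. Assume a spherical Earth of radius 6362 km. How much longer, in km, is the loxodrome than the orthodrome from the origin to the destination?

Great circle: cos σ = sin φ₁ sin φ₂ + cos φ₁ cos φ₂ cos Δλ,  σ = 1.6186 rad → d_gc = 10297.6 km
Rhumb line: Δψ = -2.2517, q = Δφ/Δψ = 0.6550, d_rh = R√(Δφ²+q²Δλ²) = 10562.5 km
Excess = 10562.5 − 10297.6 = 264.9 ≈ 265 km

265 km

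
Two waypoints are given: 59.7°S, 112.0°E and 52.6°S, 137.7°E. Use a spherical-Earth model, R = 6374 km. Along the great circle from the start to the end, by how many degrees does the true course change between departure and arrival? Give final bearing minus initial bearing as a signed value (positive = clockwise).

-21.5°

Initial bearing θ₁ = atan2(sin Δλ cos φ₂, cos φ₁ sin φ₂ − sin φ₁ cos φ₂ cos Δλ) = 74.77°
Final bearing θ₂ = (initial bearing from the destination back to the start) + 180° = 53.27°
Δθ = θ₂ − θ₁ = -21.5°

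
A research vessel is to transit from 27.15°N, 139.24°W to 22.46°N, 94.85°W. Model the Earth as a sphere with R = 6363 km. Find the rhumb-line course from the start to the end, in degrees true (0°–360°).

96.6°

Δψ = ln[tan(π/4+φ₂/2)/tan(π/4+φ₁/2)] = -0.0902
Δλ = +0.7748 rad (taken the short way round)
course = atan2(Δλ, Δψ) = 96.64°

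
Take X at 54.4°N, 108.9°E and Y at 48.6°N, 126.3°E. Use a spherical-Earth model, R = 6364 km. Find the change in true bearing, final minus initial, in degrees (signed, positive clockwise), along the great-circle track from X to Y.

+13.7°

Initial bearing θ₁ = atan2(sin Δλ cos φ₂, cos φ₁ sin φ₂ − sin φ₁ cos φ₂ cos Δλ) = 111.14°
Final bearing θ₂ = (initial bearing from the destination back to the start) + 180° = 124.81°
Δθ = θ₂ − θ₁ = +13.7°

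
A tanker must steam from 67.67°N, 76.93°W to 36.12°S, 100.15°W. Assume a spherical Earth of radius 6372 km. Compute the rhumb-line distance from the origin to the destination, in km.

11721 km

Rhumb course C = atan2(Δλ, Δψ) with Δψ = ln[tan(π/4+φ₂/2)/tan(π/4+φ₁/2)] = -2.2995, Δλ = -0.4053 → C = 190.00°
d = R·|Δφ| / |cos C| = 6372·1.81148 / 0.98482 = 11721 km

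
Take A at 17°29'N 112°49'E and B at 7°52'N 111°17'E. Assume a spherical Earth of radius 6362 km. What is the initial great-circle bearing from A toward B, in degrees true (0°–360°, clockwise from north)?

N = sin Δλ·cos φ₂ = -0.0265;  D = cos φ₁ sin φ₂ − sin φ₁ cos φ₂ cos Δλ = -0.1669
initial course = atan2(N, D) = 189.02°

189.0°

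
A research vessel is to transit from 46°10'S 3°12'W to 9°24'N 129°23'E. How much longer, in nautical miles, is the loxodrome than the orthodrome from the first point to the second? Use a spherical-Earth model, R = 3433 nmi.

Great circle: cos σ = sin φ₁ sin φ₂ + cos φ₁ cos φ₂ cos Δλ,  σ = 2.1897 rad → d_gc = 7517.3 nmi
Rhumb line: Δψ = +1.0753, q = Δφ/Δψ = 0.9019, d_rh = R√(Δφ²+q²Δλ²) = 7900.7 nmi
Excess = 7900.7 − 7517.3 = 383.4 ≈ 383 nmi

383 nmi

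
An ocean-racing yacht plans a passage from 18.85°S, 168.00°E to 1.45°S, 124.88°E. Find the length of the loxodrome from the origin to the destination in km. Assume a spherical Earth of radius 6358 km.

Δψ = ln[tan(π/4+φ₂/2)/tan(π/4+φ₁/2)] = +0.3098;  Δφ = +0.3037 rad,  Δλ = -0.7526 rad
q = Δφ/Δψ = 0.9803
d = R·√(Δφ² + q²Δλ²) = 6358·0.79783 = 5073 km

5073 km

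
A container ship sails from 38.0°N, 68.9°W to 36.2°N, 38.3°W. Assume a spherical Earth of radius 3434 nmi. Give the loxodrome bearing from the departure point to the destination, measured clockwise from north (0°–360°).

Δψ = ln[tan(π/4+φ₂/2)/tan(π/4+φ₁/2)] = -0.0394
Δλ = +0.5341 rad (taken the short way round)
course = atan2(Δλ, Δψ) = 94.22°

94.2°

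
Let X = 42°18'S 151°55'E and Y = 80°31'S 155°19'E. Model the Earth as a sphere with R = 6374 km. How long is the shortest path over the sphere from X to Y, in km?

4254 km

Haversine: a = sin²(Δφ/2)+cos φ₁ cos φ₂ sin²(Δλ/2) = 0.10727;  σ = 2·atan2(√a,√(1−a))
σ = 38.237° → d = Rσ = 6374·0.66735 = 4254 km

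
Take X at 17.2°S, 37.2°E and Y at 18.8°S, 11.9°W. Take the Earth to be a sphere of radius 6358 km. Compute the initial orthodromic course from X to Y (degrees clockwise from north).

260.1°

θ = atan2( sin Δλ·cos φ₂ ,  cos φ₁ sin φ₂ − sin φ₁ cos φ₂ cos Δλ )
  = atan2(-0.7155, -0.1246) = 260.12°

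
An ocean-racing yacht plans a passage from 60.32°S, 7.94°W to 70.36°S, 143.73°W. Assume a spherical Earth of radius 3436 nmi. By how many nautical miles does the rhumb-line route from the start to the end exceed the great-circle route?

667 nmi

Great circle: cos σ = sin φ₁ sin φ₂ + cos φ₁ cos φ₂ cos Δλ,  σ = 0.7968 rad → d_gc = 2738.0 nmi
Rhumb line: Δψ = -0.4258, q = Δφ/Δψ = 0.4116, d_rh = R√(Δφ²+q²Δλ²) = 3405.2 nmi
Excess = 3405.2 − 2738.0 = 667.2 ≈ 667 nmi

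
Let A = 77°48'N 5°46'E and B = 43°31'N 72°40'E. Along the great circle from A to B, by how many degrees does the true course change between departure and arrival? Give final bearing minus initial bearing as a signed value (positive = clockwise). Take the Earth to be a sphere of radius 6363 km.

+62.2°

Initial bearing θ₁ = atan2(sin Δλ cos φ₂, cos φ₁ sin φ₂ − sin φ₁ cos φ₂ cos Δλ) = 101.24°
Final bearing θ₂ = (initial bearing from the destination back to the start) + 180° = 163.39°
Δθ = θ₂ − θ₁ = +62.2°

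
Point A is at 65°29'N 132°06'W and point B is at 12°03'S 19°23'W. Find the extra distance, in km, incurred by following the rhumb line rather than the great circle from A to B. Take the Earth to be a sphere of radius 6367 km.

756 km

Great circle: cos σ = sin φ₁ sin φ₂ + cos φ₁ cos φ₂ cos Δλ,  σ = 1.9248 rad → d_gc = 12255.2 km
Rhumb line: Δψ = -1.7385, q = Δφ/Δψ = 0.7784, d_rh = R√(Δφ²+q²Δλ²) = 13011.3 km
Excess = 13011.3 − 12255.2 = 756.1 ≈ 756 km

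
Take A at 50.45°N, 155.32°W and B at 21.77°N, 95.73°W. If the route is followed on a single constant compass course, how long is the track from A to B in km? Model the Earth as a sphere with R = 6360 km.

6120 km

Δψ = ln[tan(π/4+φ₂/2)/tan(π/4+φ₁/2)] = -0.6335;  Δφ = -0.5006 rad,  Δλ = +1.0400 rad
q = Δφ/Δψ = 0.7901
d = R·√(Δφ² + q²Δλ²) = 6360·0.96222 = 6120 km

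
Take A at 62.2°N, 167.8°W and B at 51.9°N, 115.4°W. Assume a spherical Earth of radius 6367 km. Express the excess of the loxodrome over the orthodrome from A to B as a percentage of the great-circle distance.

2.6%

Great circle: σ = 0.5121 rad → d_gc = Rσ = 3260.8 km
Rhumb: Δφ = -0.1798, Δλ = +0.9146, Δψ = -0.3331, q = Δφ/Δψ = 0.5397 → d_rh = R√(Δφ²+q²Δλ²) = 3344.4 km
Excess = (3344.4 − 3260.8) / 3260.8 = 83.6 / 3260.8 = 2.56% ≈ 2.6%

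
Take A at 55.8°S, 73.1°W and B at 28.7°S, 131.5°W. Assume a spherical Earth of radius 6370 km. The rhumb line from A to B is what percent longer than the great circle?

2.2%

Great circle: σ = 0.8559 rad → d_gc = Rσ = 5452.2 km
Rhumb: Δφ = +0.4730, Δλ = -1.0193, Δψ = +0.6555, q = Δφ/Δψ = 0.7215 → d_rh = R√(Δφ²+q²Δλ²) = 5569.8 km
Excess = (5569.8 − 5452.2) / 5452.2 = 117.6 / 5452.2 = 2.16% ≈ 2.2%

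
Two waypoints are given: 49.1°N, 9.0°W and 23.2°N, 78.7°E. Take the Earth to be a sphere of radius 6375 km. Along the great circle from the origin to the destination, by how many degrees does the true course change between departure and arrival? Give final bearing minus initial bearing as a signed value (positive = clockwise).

+60.4°

At departure: θ₁ = atan2(sin Δλ cos φ₂, cos φ₁ sin φ₂ − sin φ₁ cos φ₂ cos Δλ) = 75.94°
At arrival: θ₂ = atan2(sin Δλ cos φ₁, −cos φ₂ sin φ₁ + sin φ₂ cos φ₁ cos Δλ) = 136.29°
Δθ = θ₂ − θ₁ = +60.4°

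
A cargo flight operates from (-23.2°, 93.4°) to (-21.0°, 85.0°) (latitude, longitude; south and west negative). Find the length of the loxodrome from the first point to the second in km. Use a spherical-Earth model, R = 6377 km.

Δψ = ln[tan(π/4+φ₂/2)/tan(π/4+φ₁/2)] = +0.0414;  Δφ = +0.0384 rad,  Δλ = -0.1466 rad
q = Δφ/Δψ = 0.9265
d = R·√(Δφ² + q²Δλ²) = 6377·0.14115 = 900 km

900 km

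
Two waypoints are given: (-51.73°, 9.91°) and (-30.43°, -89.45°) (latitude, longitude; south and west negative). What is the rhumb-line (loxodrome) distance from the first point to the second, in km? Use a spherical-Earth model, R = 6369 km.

Rhumb course C = atan2(Δλ, Δψ) with Δψ = ln[tan(π/4+φ₂/2)/tan(π/4+φ₁/2)] = +0.5005, Δλ = -1.7342 → C = 286.10°
d = R·|Δφ| / |cos C| = 6369·0.37176 / 0.27731 = 8538 km

8538 km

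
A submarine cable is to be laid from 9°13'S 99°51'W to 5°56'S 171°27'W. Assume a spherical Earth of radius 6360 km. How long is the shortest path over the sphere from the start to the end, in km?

7875 km

cos σ = sin φ₁ sin φ₂ + cos φ₁ cos φ₂ cos Δλ
      = sin(-9.22°)sin(-5.93°) + cos(-9.22°)cos(-5.93°)cos(-71.60°) = 0.3265
σ = 70.946° → d = Rσ = 6360·1.23824 = 7875 km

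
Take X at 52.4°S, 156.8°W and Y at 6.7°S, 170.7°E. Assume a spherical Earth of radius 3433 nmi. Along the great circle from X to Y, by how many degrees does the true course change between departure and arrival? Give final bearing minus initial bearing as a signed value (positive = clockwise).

Initial bearing θ₁ = atan2(sin Δλ cos φ₂, cos φ₁ sin φ₂ − sin φ₁ cos φ₂ cos Δλ) = 317.99°
Final bearing θ₂ = (initial bearing from the destination back to the start) + 180° = 335.72°
Δθ = θ₂ − θ₁ = +17.7°

+17.7°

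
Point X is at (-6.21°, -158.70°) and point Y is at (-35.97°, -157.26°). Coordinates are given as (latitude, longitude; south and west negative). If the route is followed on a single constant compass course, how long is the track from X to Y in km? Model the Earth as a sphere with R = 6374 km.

Rhumb course C = atan2(Δλ, Δψ) with Δψ = ln[tan(π/4+φ₂/2)/tan(π/4+φ₁/2)] = -0.5650, Δλ = +0.0251 → C = 177.45°
d = R·|Δφ| / |cos C| = 6374·0.51941 / 0.99901 = 3314 km

3314 km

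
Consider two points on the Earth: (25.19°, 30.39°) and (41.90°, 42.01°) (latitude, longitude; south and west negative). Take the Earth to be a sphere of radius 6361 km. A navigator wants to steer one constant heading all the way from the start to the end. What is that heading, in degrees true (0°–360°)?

Δψ = ln[tan(π/4+φ₂/2)/tan(π/4+φ₁/2)] = +0.3523
Δλ = +0.2028 rad (taken the short way round)
course = atan2(Δλ, Δψ) = 29.93°

29.9°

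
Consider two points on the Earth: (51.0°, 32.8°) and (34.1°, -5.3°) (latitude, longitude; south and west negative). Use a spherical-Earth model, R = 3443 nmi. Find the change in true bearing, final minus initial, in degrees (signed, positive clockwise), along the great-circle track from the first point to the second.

-26.6°

At departure: θ₁ = atan2(sin Δλ cos φ₂, cos φ₁ sin φ₂ − sin φ₁ cos φ₂ cos Δλ) = 253.27°
At arrival: θ₂ = atan2(sin Δλ cos φ₁, −cos φ₂ sin φ₁ + sin φ₂ cos φ₁ cos Δλ) = 226.70°
Δθ = θ₂ − θ₁ = -26.6°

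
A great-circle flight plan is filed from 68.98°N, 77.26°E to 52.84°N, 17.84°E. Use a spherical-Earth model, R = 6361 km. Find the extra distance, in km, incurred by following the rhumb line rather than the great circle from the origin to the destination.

Great circle: cos σ = sin φ₁ sin φ₂ + cos φ₁ cos φ₂ cos Δλ,  σ = 0.5469 rad → d_gc = 3478.8 km
Rhumb line: Δψ = -0.5944, q = Δφ/Δψ = 0.4739, d_rh = R√(Δφ²+q²Δλ²) = 3603.5 km
Excess = 3603.5 − 3478.8 = 124.7 ≈ 125 km

125 km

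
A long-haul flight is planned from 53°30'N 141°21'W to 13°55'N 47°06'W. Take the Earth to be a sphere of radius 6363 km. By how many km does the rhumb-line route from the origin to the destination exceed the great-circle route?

419 km

Great circle: cos σ = sin φ₁ sin φ₂ + cos φ₁ cos φ₂ cos Δλ,  σ = 1.4197 rad → d_gc = 9033.4 km
Rhumb line: Δψ = -0.8641, q = Δφ/Δψ = 0.7995, d_rh = R√(Δφ²+q²Δλ²) = 9452.8 km
Excess = 9452.8 − 9033.4 = 419.4 ≈ 419 km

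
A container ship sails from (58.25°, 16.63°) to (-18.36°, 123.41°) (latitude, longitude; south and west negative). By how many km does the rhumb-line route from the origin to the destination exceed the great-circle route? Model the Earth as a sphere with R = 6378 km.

Great circle: cos σ = sin φ₁ sin φ₂ + cos φ₁ cos φ₂ cos Δλ,  σ = 1.9955 rad → d_gc = 12727.2 km
Rhumb line: Δψ = -1.5835, q = Δφ/Δψ = 0.8444, d_rh = R√(Δφ²+q²Δλ²) = 13170.6 km
Excess = 13170.6 − 12727.2 = 443.4 ≈ 443 km

443 km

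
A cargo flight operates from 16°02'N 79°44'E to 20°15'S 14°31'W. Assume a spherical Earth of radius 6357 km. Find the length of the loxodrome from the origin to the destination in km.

11034 km

Δψ = ln[tan(π/4+φ₂/2)/tan(π/4+φ₁/2)] = -0.6446;  Δφ = -0.6333 rad,  Δλ = -1.6450 rad
q = Δφ/Δψ = 0.9824
d = R·√(Δφ² + q²Δλ²) = 6357·1.73572 = 11034 km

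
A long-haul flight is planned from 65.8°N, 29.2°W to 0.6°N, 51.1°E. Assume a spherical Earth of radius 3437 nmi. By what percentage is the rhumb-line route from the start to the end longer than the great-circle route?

Great circle: σ = 1.4921 rad → d_gc = Rσ = 5128.3 nmi
Rhumb: Δφ = -1.1380, Δλ = +1.4015, Δψ = -1.5295, q = Δφ/Δψ = 0.7440 → d_rh = R√(Δφ²+q²Δλ²) = 5304.8 nmi
Excess = (5304.8 − 5128.3) / 5128.3 = 176.5 / 5128.3 = 3.44% ≈ 3.4%

3.4%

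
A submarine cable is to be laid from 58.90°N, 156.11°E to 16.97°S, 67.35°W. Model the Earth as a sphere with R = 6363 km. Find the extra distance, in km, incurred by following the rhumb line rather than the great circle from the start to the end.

Great circle: cos σ = sin φ₁ sin φ₂ + cos φ₁ cos φ₂ cos Δλ,  σ = 2.2250 rad → d_gc = 14157.6 km
Rhumb line: Δψ = -1.5798, q = Δφ/Δψ = 0.8382, d_rh = R√(Δφ²+q²Δλ²) = 15249.2 km
Excess = 15249.2 − 14157.6 = 1091.6 ≈ 1092 km

1092 km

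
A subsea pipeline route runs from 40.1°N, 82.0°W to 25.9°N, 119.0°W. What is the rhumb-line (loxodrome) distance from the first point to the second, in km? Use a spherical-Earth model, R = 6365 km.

Rhumb course C = atan2(Δλ, Δψ) with Δψ = ln[tan(π/4+φ₂/2)/tan(π/4+φ₁/2)] = -0.2969, Δλ = -0.6458 → C = 245.31°
d = R·|Δφ| / |cos C| = 6365·0.24784 / 0.41775 = 3776 km

3776 km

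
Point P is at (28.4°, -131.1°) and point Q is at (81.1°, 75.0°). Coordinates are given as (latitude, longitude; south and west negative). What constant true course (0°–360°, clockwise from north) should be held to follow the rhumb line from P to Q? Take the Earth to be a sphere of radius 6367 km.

Δψ = ln[tan(π/4+φ₂/2)/tan(π/4+φ₁/2)] = +2.0360
Δλ = -2.6861 rad (taken the short way round)
course = atan2(Δλ, Δψ) = 307.16°

307.2°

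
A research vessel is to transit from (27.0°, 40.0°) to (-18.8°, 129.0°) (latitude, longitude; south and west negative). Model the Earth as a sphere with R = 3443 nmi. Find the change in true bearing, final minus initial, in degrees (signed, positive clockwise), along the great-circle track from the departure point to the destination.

+8.7°

At departure: θ₁ = atan2(sin Δλ cos φ₂, cos φ₁ sin φ₂ − sin φ₁ cos φ₂ cos Δλ) = 107.29°
At arrival: θ₂ = atan2(sin Δλ cos φ₁, −cos φ₂ sin φ₁ + sin φ₂ cos φ₁ cos Δλ) = 116.01°
Δθ = θ₂ − θ₁ = +8.7°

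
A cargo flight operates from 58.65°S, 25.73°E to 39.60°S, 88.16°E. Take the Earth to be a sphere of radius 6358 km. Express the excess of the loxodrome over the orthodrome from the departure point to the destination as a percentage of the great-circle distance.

Great circle: σ = 0.7526 rad → d_gc = Rσ = 4785.2 km
Rhumb: Δφ = +0.3325, Δλ = +1.0896, Δψ = +0.5169, q = Δφ/Δψ = 0.6432 → d_rh = R√(Δφ²+q²Δλ²) = 4931.8 km
Excess = (4931.8 − 4785.2) / 4785.2 = 146.6 / 4785.2 = 3.06% ≈ 3.1%

3.1%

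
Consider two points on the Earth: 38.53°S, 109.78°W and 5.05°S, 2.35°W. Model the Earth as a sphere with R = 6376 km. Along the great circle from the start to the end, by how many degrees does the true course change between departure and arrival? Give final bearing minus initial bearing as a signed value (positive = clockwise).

-55.7°

Initial bearing θ₁ = atan2(sin Δλ cos φ₂, cos φ₁ sin φ₂ − sin φ₁ cos φ₂ cos Δλ) = 105.00°
Final bearing θ₂ = (initial bearing from the destination back to the start) + 180° = 49.34°
Δθ = θ₂ − θ₁ = -55.7°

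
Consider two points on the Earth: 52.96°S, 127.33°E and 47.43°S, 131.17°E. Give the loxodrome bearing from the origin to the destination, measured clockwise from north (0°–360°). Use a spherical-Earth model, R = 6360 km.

Δψ = ln[tan(π/4+φ₂/2)/tan(π/4+φ₁/2)] = +0.1510
Δλ = +0.0670 rad (taken the short way round)
course = atan2(Δλ, Δψ) = 23.93°

23.9°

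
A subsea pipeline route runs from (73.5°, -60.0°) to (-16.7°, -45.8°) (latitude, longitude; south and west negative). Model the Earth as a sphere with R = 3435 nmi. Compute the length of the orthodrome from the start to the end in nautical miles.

5436 nmi

cos σ = sin φ₁ sin φ₂ + cos φ₁ cos φ₂ cos Δλ
      = sin(73.50°)sin(-16.70°) + cos(73.50°)cos(-16.70°)cos(14.20°) = -0.0118
σ = 90.676° → d = Rσ = 3435·1.58260 = 5436 nmi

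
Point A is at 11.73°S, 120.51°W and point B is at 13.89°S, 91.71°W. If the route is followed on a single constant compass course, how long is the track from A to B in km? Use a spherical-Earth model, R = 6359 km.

3126 km

Rhumb course C = atan2(Δλ, Δψ) with Δψ = ln[tan(π/4+φ₂/2)/tan(π/4+φ₁/2)] = -0.0387, Δλ = +0.5027 → C = 94.40°
d = R·|Δφ| / |cos C| = 6359·0.03770 / 0.07669 = 3126 km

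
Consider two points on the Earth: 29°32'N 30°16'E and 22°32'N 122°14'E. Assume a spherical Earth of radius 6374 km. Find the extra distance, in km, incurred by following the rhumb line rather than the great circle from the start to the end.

Great circle: cos σ = sin φ₁ sin φ₂ + cos φ₁ cos φ₂ cos Δλ,  σ = 1.4088 rad → d_gc = 8979.5 km
Rhumb line: Δψ = -0.1361, q = Δφ/Δψ = 0.8977, d_rh = R√(Δφ²+q²Δλ²) = 9217.5 km
Excess = 9217.5 − 8979.5 = 238.0 ≈ 238 km

238 km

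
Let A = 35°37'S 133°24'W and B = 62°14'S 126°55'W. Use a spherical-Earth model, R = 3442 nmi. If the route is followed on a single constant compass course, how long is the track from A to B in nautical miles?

1618 nmi

Rhumb course C = atan2(Δλ, Δψ) with Δψ = ln[tan(π/4+φ₂/2)/tan(π/4+φ₁/2)] = -0.7317, Δλ = +0.1132 → C = 171.21°
d = R·|Δφ| / |cos C| = 3442·0.46455 / 0.98825 = 1618 nmi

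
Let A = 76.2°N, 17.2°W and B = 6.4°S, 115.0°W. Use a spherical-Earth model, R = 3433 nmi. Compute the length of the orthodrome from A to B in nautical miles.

Haversine: a = sin²(Δφ/2)+cos φ₁ cos φ₂ sin²(Δλ/2) = 0.57021;  σ = 2·atan2(√a,√(1−a))
σ = 98.072° → d = Rσ = 3433·1.71168 = 5876 nmi

5876 nmi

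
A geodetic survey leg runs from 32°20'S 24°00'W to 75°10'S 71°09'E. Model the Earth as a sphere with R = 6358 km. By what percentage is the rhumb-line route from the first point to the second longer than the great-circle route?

Great circle: σ = 1.0500 rad → d_gc = Rσ = 6675.7 km
Rhumb: Δφ = -0.7476, Δλ = +1.6607, Δψ = -1.4420, q = Δφ/Δψ = 0.5184 → d_rh = R√(Δφ²+q²Δλ²) = 7249.6 km
Excess = (7249.6 − 6675.7) / 6675.7 = 573.9 / 6675.7 = 8.60% ≈ 8.6%

8.6%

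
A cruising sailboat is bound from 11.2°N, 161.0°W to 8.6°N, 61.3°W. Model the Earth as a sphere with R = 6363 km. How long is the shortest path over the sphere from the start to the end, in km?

10853 km

cos σ = sin φ₁ sin φ₂ + cos φ₁ cos φ₂ cos Δλ
      = sin(11.20°)sin(8.60°) + cos(11.20°)cos(8.60°)cos(99.70°) = -0.1344
σ = 97.723° → d = Rσ = 6363·1.70558 = 10853 km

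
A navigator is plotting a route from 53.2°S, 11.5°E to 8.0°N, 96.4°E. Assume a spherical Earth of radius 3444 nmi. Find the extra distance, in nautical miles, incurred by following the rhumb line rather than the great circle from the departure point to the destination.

118 nmi

Great circle: cos σ = sin φ₁ sin φ₂ + cos φ₁ cos φ₂ cos Δλ,  σ = 1.6295 rad → d_gc = 5612.1 nmi
Rhumb line: Δψ = +1.2407, q = Δφ/Δψ = 0.8609, d_rh = R√(Δφ²+q²Δλ²) = 5730.1 nmi
Excess = 5730.1 − 5612.1 = 118.0 ≈ 118 nmi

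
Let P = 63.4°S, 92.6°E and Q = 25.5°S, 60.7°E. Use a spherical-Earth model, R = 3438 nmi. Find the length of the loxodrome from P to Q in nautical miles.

2614 nmi

Δψ = ln[tan(π/4+φ₂/2)/tan(π/4+φ₁/2)] = +0.9817;  Δφ = +0.6615 rad,  Δλ = -0.5568 rad
q = Δφ/Δψ = 0.6738
d = R·√(Δφ² + q²Δλ²) = 3438·0.76045 = 2614 nmi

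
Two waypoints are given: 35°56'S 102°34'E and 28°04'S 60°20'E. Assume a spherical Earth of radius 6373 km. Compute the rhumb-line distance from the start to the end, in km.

4073 km

Δψ = ln[tan(π/4+φ₂/2)/tan(π/4+φ₁/2)] = +0.1621;  Δφ = +0.1373 rad,  Δλ = -0.7371 rad
q = Δφ/Δψ = 0.8469
d = R·√(Δφ² + q²Δλ²) = 6373·0.63915 = 4073 km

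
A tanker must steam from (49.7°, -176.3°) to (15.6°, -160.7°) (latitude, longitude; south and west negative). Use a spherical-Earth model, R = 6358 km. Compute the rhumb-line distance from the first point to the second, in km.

Rhumb course C = atan2(Δλ, Δψ) with Δψ = ln[tan(π/4+φ₂/2)/tan(π/4+φ₁/2)] = -0.7269, Δλ = +0.2723 → C = 159.46°
d = R·|Δφ| / |cos C| = 6358·0.59516 / 0.93646 = 4041 km

4041 km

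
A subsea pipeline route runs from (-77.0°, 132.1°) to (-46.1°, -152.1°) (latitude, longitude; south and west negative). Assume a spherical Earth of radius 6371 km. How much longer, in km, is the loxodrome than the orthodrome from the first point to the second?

278 km

Great circle: cos σ = sin φ₁ sin φ₂ + cos φ₁ cos φ₂ cos Δλ,  σ = 0.7372 rad → d_gc = 4696.8 km
Rhumb line: Δψ = +1.2633, q = Δφ/Δψ = 0.4269, d_rh = R√(Δφ²+q²Δλ²) = 4975.1 km
Excess = 4975.1 − 4696.8 = 278.3 ≈ 278 km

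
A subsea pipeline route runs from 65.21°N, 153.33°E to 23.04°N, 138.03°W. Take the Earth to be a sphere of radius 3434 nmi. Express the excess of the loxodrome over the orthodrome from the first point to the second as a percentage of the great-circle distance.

Great circle: σ = 1.0520 rad → d_gc = Rσ = 3612.5 nmi
Rhumb: Δφ = -0.7360, Δλ = +1.1980, Δψ = -1.1017, q = Δφ/Δψ = 0.6680 → d_rh = R√(Δφ²+q²Δλ²) = 3733.7 nmi
Excess = (3733.7 − 3612.5) / 3612.5 = 121.2 / 3612.5 = 3.36% ≈ 3.4%

3.4%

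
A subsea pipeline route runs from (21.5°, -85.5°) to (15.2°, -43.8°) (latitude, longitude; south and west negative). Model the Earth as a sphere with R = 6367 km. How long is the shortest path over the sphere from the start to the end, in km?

Haversine: a = sin²(Δφ/2)+cos φ₁ cos φ₂ sin²(Δλ/2) = 0.11676;  σ = 2·atan2(√a,√(1−a))
σ = 39.962° → d = Rσ = 6367·0.69746 = 4441 km

4441 km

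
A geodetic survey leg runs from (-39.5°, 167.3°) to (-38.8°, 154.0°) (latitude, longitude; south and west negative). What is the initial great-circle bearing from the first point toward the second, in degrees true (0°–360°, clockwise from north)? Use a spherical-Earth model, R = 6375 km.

269.7°

θ = atan2( sin Δλ·cos φ₂ ,  cos φ₁ sin φ₂ − sin φ₁ cos φ₂ cos Δλ )
  = atan2(-0.1793, -0.0011) = 269.66°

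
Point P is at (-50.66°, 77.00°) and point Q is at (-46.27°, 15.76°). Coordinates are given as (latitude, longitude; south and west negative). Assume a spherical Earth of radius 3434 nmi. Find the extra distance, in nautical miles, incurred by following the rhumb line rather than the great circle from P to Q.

68 nmi

Great circle: cos σ = sin φ₁ sin φ₂ + cos φ₁ cos φ₂ cos Δλ,  σ = 0.6924 rad → d_gc = 2377.8 nmi
Rhumb line: Δψ = +0.1157, q = Δφ/Δψ = 0.6625, d_rh = R√(Δφ²+q²Δλ²) = 2445.8 nmi
Excess = 2445.8 − 2377.8 = 68.0 ≈ 68 nmi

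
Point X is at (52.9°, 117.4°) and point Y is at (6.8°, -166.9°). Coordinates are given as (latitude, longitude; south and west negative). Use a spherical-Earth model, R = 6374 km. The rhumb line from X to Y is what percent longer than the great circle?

Great circle: σ = 1.3260 rad → d_gc = Rσ = 8451.8 km
Rhumb: Δφ = -0.8046, Δλ = +1.3212, Δψ = -0.9730, q = Δφ/Δψ = 0.8269 → d_rh = R√(Δφ²+q²Δλ²) = 8648.7 km
Excess = (8648.7 − 8451.8) / 8451.8 = 196.9 / 8451.8 = 2.33% ≈ 2.3%

2.3%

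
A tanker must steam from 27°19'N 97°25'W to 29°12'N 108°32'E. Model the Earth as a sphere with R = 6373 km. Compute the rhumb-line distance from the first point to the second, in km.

Δψ = ln[tan(π/4+φ₂/2)/tan(π/4+φ₁/2)] = +0.0373;  Δφ = +0.0329 rad,  Δλ = -2.6887 rad
q = Δφ/Δψ = 0.8808
d = R·√(Δφ² + q²Δλ²) = 6373·2.36831 = 15093 km

15093 km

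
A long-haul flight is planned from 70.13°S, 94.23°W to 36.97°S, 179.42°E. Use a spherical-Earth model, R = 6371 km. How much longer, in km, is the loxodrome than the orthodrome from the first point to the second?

Great circle: cos σ = sin φ₁ sin φ₂ + cos φ₁ cos φ₂ cos Δλ,  σ = 0.9485 rad → d_gc = 6043.1 km
Rhumb line: Δψ = +1.0467, q = Δφ/Δψ = 0.5529, d_rh = R√(Δφ²+q²Δλ²) = 6463.7 km
Excess = 6463.7 − 6043.1 = 420.6 ≈ 421 km

421 km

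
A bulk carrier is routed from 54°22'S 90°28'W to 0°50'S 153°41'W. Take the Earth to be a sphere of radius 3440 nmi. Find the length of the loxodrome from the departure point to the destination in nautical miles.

4511 nmi

Rhumb course C = atan2(Δλ, Δψ) with Δψ = ln[tan(π/4+φ₂/2)/tan(π/4+φ₁/2)] = +1.1206, Δλ = -1.1033 → C = 315.44°
d = R·|Δφ| / |cos C| = 3440·0.93433 / 0.71256 = 4511 nmi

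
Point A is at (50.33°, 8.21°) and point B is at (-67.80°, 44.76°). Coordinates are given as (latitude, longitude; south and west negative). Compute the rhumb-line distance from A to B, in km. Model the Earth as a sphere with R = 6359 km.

Δψ = ln[tan(π/4+φ₂/2)/tan(π/4+φ₁/2)] = -2.6483;  Δφ = -2.0618 rad,  Δλ = +0.6379 rad
q = Δφ/Δψ = 0.7785
d = R·√(Δφ² + q²Δλ²) = 6359·2.12073 = 13486 km

13486 km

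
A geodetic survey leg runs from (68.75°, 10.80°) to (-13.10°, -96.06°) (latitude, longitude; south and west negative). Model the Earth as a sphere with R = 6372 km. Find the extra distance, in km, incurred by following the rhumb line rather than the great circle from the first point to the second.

700 km

Great circle: cos σ = sin φ₁ sin φ₂ + cos φ₁ cos φ₂ cos Δλ,  σ = 1.8898 rad → d_gc = 12041.8 km
Rhumb line: Δψ = -1.9041, q = Δφ/Δψ = 0.7502, d_rh = R√(Δφ²+q²Δλ²) = 12741.9 km
Excess = 12741.9 − 12041.8 = 700.1 ≈ 700 km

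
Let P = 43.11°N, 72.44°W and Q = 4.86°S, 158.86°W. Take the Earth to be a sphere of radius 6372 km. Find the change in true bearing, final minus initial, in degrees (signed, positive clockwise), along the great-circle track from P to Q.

-37.2°

Initial bearing θ₁ = atan2(sin Δλ cos φ₂, cos φ₁ sin φ₂ − sin φ₁ cos φ₂ cos Δλ) = 264.01°
Final bearing θ₂ = (initial bearing from the destination back to the start) + 180° = 226.78°
Δθ = θ₂ − θ₁ = -37.2°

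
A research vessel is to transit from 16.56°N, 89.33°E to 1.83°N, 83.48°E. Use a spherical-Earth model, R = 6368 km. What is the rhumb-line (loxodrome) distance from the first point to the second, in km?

1758 km

Rhumb course C = atan2(Δλ, Δψ) with Δψ = ln[tan(π/4+φ₂/2)/tan(π/4+φ₁/2)] = -0.2612, Δλ = -0.1021 → C = 201.35°
d = R·|Δφ| / |cos C| = 6368·0.25709 / 0.93137 = 1758 km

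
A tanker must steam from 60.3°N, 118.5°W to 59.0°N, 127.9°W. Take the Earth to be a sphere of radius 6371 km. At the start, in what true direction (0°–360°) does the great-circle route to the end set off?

258.8°

N = sin Δλ·cos φ₂ = -0.0841;  D = cos φ₁ sin φ₂ − sin φ₁ cos φ₂ cos Δλ = -0.0167
initial course = atan2(N, D) = 258.78°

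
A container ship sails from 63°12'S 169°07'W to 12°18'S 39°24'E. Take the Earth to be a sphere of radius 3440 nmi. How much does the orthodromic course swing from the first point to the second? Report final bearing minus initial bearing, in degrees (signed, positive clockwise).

Initial bearing θ₁ = atan2(sin Δλ cos φ₂, cos φ₁ sin φ₂ − sin φ₁ cos φ₂ cos Δλ) = 208.41°
Final bearing θ₂ = (initial bearing from the destination back to the start) + 180° = 347.32°
Δθ = θ₂ − θ₁ = +138.9°

+138.9°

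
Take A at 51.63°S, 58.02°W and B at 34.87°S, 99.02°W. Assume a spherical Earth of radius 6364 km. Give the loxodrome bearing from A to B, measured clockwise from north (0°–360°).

Meridional parts: M(φ₁)=-1.0557, M(φ₂)=-0.6501 → ΔM = +0.4056;  Δλ = -0.7156 rad
tan C = Δλ / ΔM = -1.7641 → C = 299.55°

299.5°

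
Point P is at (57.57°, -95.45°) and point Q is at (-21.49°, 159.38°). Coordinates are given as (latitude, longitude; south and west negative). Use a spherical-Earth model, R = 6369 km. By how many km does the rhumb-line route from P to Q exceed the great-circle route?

380 km

Great circle: cos σ = sin φ₁ sin φ₂ + cos φ₁ cos φ₂ cos Δλ,  σ = 2.0262 rad → d_gc = 12904.6 km
Rhumb line: Δψ = -1.6193, q = Δφ/Δψ = 0.8521, d_rh = R√(Δφ²+q²Δλ²) = 13284.6 km
Excess = 13284.6 − 12904.6 = 380.0 ≈ 380 km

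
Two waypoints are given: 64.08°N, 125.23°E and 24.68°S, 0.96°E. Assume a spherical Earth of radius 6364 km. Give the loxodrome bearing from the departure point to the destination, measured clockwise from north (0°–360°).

Δψ = ln[tan(π/4+φ₂/2)/tan(π/4+φ₁/2)] = -1.9138
Δλ = -2.1689 rad (taken the short way round)
course = atan2(Δλ, Δψ) = 228.58°

228.6°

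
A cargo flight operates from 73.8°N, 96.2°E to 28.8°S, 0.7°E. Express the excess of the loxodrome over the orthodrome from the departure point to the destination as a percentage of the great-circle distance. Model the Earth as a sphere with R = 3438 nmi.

Great circle: σ = 2.0784 rad → d_gc = Rσ = 7145.4 nmi
Rhumb: Δφ = -1.7907, Δλ = -1.6668, Δψ = -2.4749, q = Δφ/Δψ = 0.7235 → d_rh = R√(Δφ²+q²Δλ²) = 7422.4 nmi
Excess = (7422.4 − 7145.4) / 7145.4 = 277.0 / 7145.4 = 3.88% ≈ 3.9%

3.9%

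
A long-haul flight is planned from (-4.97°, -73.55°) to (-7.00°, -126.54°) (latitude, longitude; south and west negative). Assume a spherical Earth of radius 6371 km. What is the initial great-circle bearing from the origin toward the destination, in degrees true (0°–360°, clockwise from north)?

N = sin Δλ·cos φ₂ = -0.7926;  D = cos φ₁ sin φ₂ − sin φ₁ cos φ₂ cos Δλ = -0.0697
initial course = atan2(N, D) = 264.98°

265.0°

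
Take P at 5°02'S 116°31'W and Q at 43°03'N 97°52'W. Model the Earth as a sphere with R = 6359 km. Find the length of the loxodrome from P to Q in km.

Rhumb course C = atan2(Δλ, Δψ) with Δψ = ln[tan(π/4+φ₂/2)/tan(π/4+φ₁/2)] = +0.9220, Δλ = +0.3255 → C = 19.45°
d = R·|Δφ| / |cos C| = 6359·0.83921 / 0.94296 = 5659 km

5659 km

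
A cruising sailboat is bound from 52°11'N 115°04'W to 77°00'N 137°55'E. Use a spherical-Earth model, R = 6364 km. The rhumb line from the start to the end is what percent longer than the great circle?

Great circle: σ = 0.7534 rad → d_gc = Rσ = 4794.7 km
Rhumb: Δφ = +0.4331, Δλ = -1.8678, Δψ = +1.1008, q = Δφ/Δψ = 0.3935 → d_rh = R√(Δφ²+q²Δλ²) = 5429.1 km
Excess = (5429.1 − 4794.7) / 4794.7 = 634.4 / 4794.7 = 13.23% ≈ 13.2%

13.2%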